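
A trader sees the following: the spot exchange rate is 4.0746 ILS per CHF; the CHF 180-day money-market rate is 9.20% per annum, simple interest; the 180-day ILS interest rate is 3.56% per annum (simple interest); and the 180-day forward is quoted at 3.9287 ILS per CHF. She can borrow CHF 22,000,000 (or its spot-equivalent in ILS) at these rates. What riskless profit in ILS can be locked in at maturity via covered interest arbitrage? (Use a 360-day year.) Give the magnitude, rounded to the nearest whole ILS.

ILS 829,569

T = 180/360 years.
Route A — deposit CHF, sell forward: 22,000,000 × 1.046000 × 3.9287 = ILS 90,407,244.40.
Route B — convert at spot, deposit ILS: 22,000,000 × 4.0746 × 1.017800 = ILS 91,236,813.36.
The quoted forward undervalues CHF, so borrow CHF, convert to ILS at spot, deposit the ILS at 3.56%, and buy CHF forward at 3.9287 to cover the loan.
Profit = 91,236,813.36 − 90,407,244.40 = ILS 829,569.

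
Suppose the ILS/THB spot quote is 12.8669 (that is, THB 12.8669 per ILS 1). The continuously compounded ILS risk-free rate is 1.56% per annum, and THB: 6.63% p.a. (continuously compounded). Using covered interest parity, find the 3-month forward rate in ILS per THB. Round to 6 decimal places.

0.076740

T = 3/12 years.
Growth of 1 THB over T: e^(0.0663×3/12) = 1.0167131.
ILS growth factor: e^(0.0156×3/12) = 1.0039076.
So F = 12.8669 × 1.0167131 / 1.0039076 = 13.03103 (THB/ILS).
Quoted the other way: 1/13.03103 = 0.076740 ILS per THB.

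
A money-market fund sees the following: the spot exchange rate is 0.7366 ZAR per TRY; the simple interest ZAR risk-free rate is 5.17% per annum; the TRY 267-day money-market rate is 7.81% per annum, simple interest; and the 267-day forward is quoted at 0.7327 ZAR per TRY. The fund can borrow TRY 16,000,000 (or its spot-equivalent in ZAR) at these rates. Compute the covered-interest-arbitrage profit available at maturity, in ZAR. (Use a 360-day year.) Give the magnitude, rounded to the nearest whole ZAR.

ZAR 164,748

T = 267/360 years.
Keep in TRY, deliver into the forward: 16,000,000·1.0579241667·0.7327 = ZAR 12,402,256.59.
Swap to ZAR now, deposit: 16,000,000·0.7366·1.0383441667 = ZAR 12,237,509.01.
The quoted forward overvalues TRY, so borrow ZAR, buy TRY at spot, deposit the TRY at 7.81%, and sell the proceeds forward at 0.7327.
Profit = 12,402,256.59 − 12,237,509.01 = ZAR 164,748.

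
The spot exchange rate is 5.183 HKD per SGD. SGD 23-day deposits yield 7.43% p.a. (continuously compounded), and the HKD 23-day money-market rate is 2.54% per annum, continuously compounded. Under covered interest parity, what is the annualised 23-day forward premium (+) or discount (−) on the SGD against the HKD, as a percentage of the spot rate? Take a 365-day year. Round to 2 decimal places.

T = 23/365 years.
F = S · g_HKD/g_SGD = 5.183 × 1.0016018/1.0046929 = 5.167054.
Annualised premium = (F − S)/S × (1/T) = (5.167054 − 5.183)/5.183 ÷ (23/365) = -4.88%.

-4.88%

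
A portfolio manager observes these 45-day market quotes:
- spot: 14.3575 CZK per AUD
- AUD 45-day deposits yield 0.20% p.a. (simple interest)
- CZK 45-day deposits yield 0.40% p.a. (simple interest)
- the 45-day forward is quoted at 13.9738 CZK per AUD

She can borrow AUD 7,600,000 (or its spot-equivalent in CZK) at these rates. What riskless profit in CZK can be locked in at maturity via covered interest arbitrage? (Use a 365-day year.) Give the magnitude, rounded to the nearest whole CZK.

T = 45/365 years.
Invest the AUD and cover forward: 7,600,000 × 1.00024657534 × 13.9738 = CZK 106,227,066.52.
Convert at spot and invest in CZK: 7,600,000 × 14.3575 × 1.00049315068 = CZK 109,170,811.12.
The quoted forward undervalues AUD, so borrow AUD, convert to CZK at spot, deposit the CZK at 0.40%, and buy AUD forward at 13.9738 to cover the loan.
Arbitrage profit = |106,227,066.52 − 109,170,811.12| = CZK 2,943,745.

CZK 2,943,745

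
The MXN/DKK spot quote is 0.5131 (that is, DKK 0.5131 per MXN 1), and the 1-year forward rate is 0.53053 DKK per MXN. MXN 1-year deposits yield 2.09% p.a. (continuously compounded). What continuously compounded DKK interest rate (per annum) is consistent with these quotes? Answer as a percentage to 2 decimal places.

5.43%

T = 1 year.
F/S = 0.53053/0.5131 = 1.0339700 = (growth of DKK) / (growth of MXN).
The MXN side grows by e^(0.0209×1) = 1.0211199.
Hence g_DKK = 1.0558073.
Take logs: ln 1.0558073 / 1 = 0.054306, so 5.43%.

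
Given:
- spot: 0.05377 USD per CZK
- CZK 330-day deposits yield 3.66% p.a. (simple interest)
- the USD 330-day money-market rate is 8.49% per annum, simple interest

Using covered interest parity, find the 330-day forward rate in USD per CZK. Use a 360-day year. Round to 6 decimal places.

0.056073

T = 330/360 years.
Growth of 1 USD over T: 1 + 0.0849×330/360 = 1.077825.
CZK accumulates by 1 + 0.0366×330/360 = 1.033550.
CIP: F = S · (grow USD)/(grow CZK) = 0.05377 × 1.077825/1.033550 = 0.05607339 USD per CZK.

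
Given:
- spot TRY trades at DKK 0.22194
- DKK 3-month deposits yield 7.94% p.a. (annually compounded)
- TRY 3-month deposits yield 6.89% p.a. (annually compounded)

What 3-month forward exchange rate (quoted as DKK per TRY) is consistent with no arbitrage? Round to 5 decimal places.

T = 3/12 years.
Growth of 1 DKK over T: (1 + 0.0794)^(3/12) = 1.0192849.
Growth of 1 TRY over T: (1 + 0.0689)^(3/12) = 1.016797.
Forward (DKK per TRY) = 0.22194 × 1.0192849 / 1.016797 = 0.2224830.

0.22248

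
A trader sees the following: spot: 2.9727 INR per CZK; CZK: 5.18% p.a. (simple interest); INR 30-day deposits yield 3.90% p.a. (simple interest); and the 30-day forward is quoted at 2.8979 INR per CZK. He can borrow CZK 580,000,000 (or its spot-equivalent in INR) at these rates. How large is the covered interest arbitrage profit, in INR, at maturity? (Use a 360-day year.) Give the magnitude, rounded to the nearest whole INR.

T = 30/360 years.
Invest the CZK and cover forward: 580,000,000 × 1.004316666667 × 2.8979 = INR 1,688,037,375.63.
Convert at spot and invest in INR: 580,000,000 × 2.9727 × 1.003250 = INR 1,729,769,539.50.
The quoted forward undervalues CZK, so borrow CZK, convert to INR at spot, deposit the INR at 3.90%, and buy CZK forward at 2.8979 to cover the loan.
Arbitrage profit = |1,688,037,375.63 − 1,729,769,539.50| = INR 41,732,164.

INR 41,732,164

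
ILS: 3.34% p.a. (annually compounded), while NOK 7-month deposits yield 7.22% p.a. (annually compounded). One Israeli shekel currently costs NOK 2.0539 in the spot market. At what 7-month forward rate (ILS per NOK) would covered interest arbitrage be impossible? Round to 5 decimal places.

T = 7/12 years.
Growth of 1 NOK over T: (1 + 0.0722)^(7/12) = 1.0415039.
ILS accumulates by (1 + 0.0334)^(7/12) = 1.0193499.
CIP: F = S · (grow NOK)/(grow ILS) = 2.0539 × 1.0415039/1.0193499 = 2.098538 NOK per ILS.
Quoted the other way: 1/2.098538 = 0.47652 ILS per NOK.

0.47652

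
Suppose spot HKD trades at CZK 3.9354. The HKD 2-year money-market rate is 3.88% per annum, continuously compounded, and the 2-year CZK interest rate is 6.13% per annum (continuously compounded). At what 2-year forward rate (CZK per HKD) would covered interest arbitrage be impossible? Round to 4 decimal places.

4.1165

T = 2 years.
Growth of 1 CZK over T: e^(0.0613×2) = 1.1304322.
HKD accumulates by e^(0.0388×2) = 1.0806903.
CIP: F = S · (grow CZK)/(grow HKD) = 3.9354 × 1.1304322/1.0806903 = 4.116538 CZK per HKD.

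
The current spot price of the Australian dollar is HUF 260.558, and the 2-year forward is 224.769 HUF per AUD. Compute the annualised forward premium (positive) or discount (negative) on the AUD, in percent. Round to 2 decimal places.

-6.87%

T = 2 years.
AUD trades forward at -13.73552% vs spot over the period.
×(1/T) gives -6.87% p.a.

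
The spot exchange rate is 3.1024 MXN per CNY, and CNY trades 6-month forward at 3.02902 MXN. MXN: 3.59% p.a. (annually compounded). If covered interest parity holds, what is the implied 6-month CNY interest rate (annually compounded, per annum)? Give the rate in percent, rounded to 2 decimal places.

T = 6/12 years.
CIP gives F = S · g_MXN/g_CNY, so g_MXN/g_CNY = 3.02902/3.1024 = 0.9763473.
MXN growth factor: (1 + 0.0359)^(6/12) = 1.0177917.
Hence g_CNY = 1.0424484.
Annualise: 1.0424484^(12/6) − 1 = 0.086699 = 8.67%.

8.67%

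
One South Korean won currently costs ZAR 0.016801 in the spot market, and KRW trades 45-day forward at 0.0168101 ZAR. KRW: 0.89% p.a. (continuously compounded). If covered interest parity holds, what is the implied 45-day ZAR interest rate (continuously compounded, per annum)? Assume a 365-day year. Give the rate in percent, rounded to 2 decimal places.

1.33%

T = 45/365 years.
F/S = 0.0168101/0.016801 = 1.0005416 = (growth of ZAR) / (growth of KRW).
KRW growth factor: e^(0.0089×45/365) = 1.0010979.
Hence g_ZAR = 1.0016401.
r = ln(1.0016401)/(45/365) = 0.013292 → 1.33%.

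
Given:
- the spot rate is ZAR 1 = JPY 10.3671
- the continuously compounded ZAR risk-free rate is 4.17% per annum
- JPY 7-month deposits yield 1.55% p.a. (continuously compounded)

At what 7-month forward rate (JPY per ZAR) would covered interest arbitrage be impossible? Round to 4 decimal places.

10.2099

T = 7/12 years.
Growth of 1 JPY over T: e^(0.0155×7/12) = 1.00908267.
Growth of 1 ZAR over T: e^(0.0417×7/12) = 1.02462327.
CIP: F = S · (grow JPY)/(grow ZAR) = 10.3671 × 1.00908267/1.02462327 = 10.209861 JPY per ZAR.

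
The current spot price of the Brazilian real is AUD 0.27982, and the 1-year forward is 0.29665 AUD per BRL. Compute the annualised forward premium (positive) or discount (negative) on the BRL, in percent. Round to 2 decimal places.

T = 1 year.
(F − S)/S = (0.29665 − 0.27982)/0.27982 = 0.0601458.
×(1/T) gives 6.01% p.a.

+6.01%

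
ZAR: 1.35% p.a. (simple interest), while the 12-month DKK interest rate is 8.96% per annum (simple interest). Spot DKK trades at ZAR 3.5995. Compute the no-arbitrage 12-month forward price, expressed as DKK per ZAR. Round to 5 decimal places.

0.29868

T = 1 year.
ZAR accumulates by 1 + 0.0135×1 = 1.013500.
Growth of 1 DKK over T: 1 + 0.0896×1 = 1.089600.
CIP: F = S · (grow ZAR)/(grow DKK) = 3.5995 × 1.013500/1.089600 = 3.348103 ZAR per DKK.
Invert for DKK per ZAR: 1 / 3.348103 = 0.29868.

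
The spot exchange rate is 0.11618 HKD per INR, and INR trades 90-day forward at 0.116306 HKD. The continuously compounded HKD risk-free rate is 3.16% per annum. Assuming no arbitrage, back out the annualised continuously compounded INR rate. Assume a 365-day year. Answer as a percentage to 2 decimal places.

T = 90/365 years.
By CIP, F/S equals the HKD-to-INR growth ratio: 0.116306/0.11618 = 1.0010845.
The HKD side grows by e^(0.0316×90/365) = 1.0078222.
So the INR growth factor = 1.0067304.
r = ln(1.0067304)/(90/365) = 0.027204 → 2.72%.

2.72%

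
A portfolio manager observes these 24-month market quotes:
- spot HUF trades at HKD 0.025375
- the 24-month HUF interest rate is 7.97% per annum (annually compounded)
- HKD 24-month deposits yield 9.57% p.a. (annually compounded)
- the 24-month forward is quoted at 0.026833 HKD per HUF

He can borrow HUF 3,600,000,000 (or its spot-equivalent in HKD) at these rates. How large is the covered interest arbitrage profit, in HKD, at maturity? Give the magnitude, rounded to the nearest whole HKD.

HKD 2,939,235

T = 2 years.
Route A — deposit HUF, sell forward: 3,600,000,000 × 1.16575209 × 0.026833 = HKD 112,610,252.99.
Route B — convert at spot, deposit HKD: 3,600,000,000 × 0.025375 × 1.20055849 = HKD 109,671,018.06.
The quoted forward overvalues HUF, so borrow HKD, buy HUF at spot, deposit the HUF at 7.97%, and sell the proceeds forward at 0.026833.
Profit = 112,610,252.99 − 109,671,018.06 = HKD 2,939,235.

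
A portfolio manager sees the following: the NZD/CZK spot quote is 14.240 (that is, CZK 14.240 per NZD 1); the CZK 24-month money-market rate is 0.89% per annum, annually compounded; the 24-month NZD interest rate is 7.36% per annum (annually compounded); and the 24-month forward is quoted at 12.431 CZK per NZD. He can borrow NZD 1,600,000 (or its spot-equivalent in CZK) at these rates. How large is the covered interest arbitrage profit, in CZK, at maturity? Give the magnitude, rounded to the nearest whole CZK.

CZK 266,270

T = 2 years.
Keep in NZD, deliver into the forward: 1,600,000·1.15261696·12.431 = CZK 22,925,090.29.
Swap to CZK now, deposit: 1,600,000·14.240·1.01787921 = CZK 23,191,359.92.
The quoted forward undervalues NZD, so borrow NZD, convert to CZK at spot, deposit the CZK at 0.89%, and buy NZD forward at 12.431 to cover the loan.
The gap between the two covered legs is CZK 266,270.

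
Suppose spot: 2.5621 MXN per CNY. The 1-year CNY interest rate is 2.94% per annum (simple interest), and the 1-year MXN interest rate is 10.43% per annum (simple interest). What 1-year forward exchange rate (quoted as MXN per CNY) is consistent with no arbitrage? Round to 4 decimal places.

T = 1 year.
MXN accumulates by 1 + 0.1043×1 = 1.104300.
CNY growth factor: 1 + 0.0294×1 = 1.029400.
Forward (MXN per CNY) = 2.5621 × 1.104300 / 1.029400 = 2.748521.

2.7485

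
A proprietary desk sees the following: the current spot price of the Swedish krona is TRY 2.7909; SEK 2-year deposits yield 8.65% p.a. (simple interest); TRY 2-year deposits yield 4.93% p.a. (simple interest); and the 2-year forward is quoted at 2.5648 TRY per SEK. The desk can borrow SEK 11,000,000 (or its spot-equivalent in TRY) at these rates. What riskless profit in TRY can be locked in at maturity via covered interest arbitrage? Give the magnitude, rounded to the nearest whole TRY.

TRY 633,296

T = 2 years.
Keep in SEK, deliver into the forward: 11,000,000·1.173000·2.5648 = TRY 33,093,614.40.
Swap to TRY now, deposit: 11,000,000·2.7909·1.098600 = TRY 33,726,910.14.
The quoted forward undervalues SEK, so borrow SEK, convert to TRY at spot, deposit the TRY at 4.93%, and buy SEK forward at 2.5648 to cover the loan.
The gap between the two covered legs is TRY 633,296.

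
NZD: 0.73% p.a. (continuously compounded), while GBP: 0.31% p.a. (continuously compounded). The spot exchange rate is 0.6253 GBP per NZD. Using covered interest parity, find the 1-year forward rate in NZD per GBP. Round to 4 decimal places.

1.6060

T = 1 year.
Growth of 1 GBP over T: e^(0.0031×1) = 1.0031048.
NZD accumulates by e^(0.0073×1) = 1.0073267.
So F = 0.6253 × 1.0031048 / 1.0073267 = 0.6226792 (GBP/NZD).
Invert for NZD per GBP: 1 / 0.6226792 = 1.6060.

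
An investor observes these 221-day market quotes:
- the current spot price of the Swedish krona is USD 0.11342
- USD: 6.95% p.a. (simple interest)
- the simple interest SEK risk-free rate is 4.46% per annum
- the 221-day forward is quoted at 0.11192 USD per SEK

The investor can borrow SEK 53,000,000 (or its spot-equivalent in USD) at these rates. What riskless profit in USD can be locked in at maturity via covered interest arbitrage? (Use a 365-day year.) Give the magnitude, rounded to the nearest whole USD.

USD 172,275

T = 221/365 years.
Route A — deposit SEK, sell forward: 53,000,000 × 1.027004384 × 0.11192 = USD 6,091,943.52.
Route B — convert at spot, deposit USD: 53,000,000 × 0.11342 × 1.042080822 = USD 6,264,218.76.
The quoted forward undervalues SEK, so borrow SEK, convert to USD at spot, deposit the USD at 6.95%, and buy SEK forward at 0.11192 to cover the loan.
The gap between the two covered legs is USD 172,275.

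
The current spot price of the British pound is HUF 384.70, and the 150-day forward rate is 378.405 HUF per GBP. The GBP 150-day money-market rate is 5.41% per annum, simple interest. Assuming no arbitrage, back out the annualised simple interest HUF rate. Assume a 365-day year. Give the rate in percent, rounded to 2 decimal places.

1.34%

T = 150/365 years.
By CIP, F/S equals the HUF-to-GBP growth ratio: 378.405/384.7 = 0.9836366.
GBP growth factor: 1 + 0.0541×150/365 = 1.0222329.
That pins the HUF growth at 1.0055057.
(1.0055057 − 1)/T = 0.013397, i.e. 1.34%.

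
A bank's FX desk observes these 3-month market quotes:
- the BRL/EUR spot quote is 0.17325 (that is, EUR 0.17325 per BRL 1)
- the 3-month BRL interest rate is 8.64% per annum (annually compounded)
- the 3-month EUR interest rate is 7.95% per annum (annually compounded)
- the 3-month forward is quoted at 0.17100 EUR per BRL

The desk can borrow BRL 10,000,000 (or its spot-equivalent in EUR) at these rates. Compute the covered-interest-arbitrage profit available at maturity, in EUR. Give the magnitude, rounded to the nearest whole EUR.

T = 3/12 years.
Keep in BRL, deliver into the forward: 10,000,000·1.020933464·0.17100 = EUR 1,745,796.22.
Swap to EUR now, deposit: 10,000,000·0.17325·1.019308537 = EUR 1,765,952.04.
The quoted forward undervalues BRL, so borrow BRL, convert to EUR at spot, deposit the EUR at 7.95%, and buy BRL forward at 0.17100 to cover the loan.
The gap between the two covered legs is EUR 20,156.

EUR 20,156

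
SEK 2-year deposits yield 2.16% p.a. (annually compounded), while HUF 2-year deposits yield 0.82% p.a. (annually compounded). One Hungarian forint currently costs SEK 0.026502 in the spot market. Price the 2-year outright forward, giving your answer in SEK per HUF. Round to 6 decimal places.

0.027211

T = 2 years.
SEK accumulates by (1 + 0.0216)^2 = 1.0436666.
HUF accumulates by (1 + 0.0082)^2 = 1.0164672.
CIP: F = S · (grow SEK)/(grow HUF) = 0.026502 × 1.0436666/1.0164672 = 0.02721116 SEK per HUF.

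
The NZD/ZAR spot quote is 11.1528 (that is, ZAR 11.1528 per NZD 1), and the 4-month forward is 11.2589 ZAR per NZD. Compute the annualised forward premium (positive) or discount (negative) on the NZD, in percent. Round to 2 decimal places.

+2.85%

T = 4/12 years.
NZD trades forward at +0.95133% vs spot over the period.
Annualise by dividing by T: 0.0095133 / (4/12) = 0.028540 → 2.85%.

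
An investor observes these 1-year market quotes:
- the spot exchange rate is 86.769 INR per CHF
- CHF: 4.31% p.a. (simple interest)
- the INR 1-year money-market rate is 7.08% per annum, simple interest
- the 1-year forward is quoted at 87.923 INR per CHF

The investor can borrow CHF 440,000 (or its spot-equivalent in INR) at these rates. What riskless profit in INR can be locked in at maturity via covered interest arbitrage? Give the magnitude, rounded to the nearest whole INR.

INR 527,896

T = 1 year.
Route A — deposit CHF, sell forward: 440,000 × 1.043100 × 87.923 = INR 40,353,491.77.
Route B — convert at spot, deposit INR: 440,000 × 86.769 × 1.070800 = INR 40,881,387.89.
The quoted forward undervalues CHF, so borrow CHF, convert to INR at spot, deposit the INR at 7.08%, and buy CHF forward at 87.923 to cover the loan.
Arbitrage profit = |40,353,491.77 − 40,881,387.89| = INR 527,896.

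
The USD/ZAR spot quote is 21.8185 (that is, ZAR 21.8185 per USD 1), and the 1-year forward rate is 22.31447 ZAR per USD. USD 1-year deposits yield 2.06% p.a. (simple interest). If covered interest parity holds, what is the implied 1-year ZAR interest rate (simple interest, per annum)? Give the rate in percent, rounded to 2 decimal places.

4.38%

T = 1 year.
By CIP, F/S equals the ZAR-to-USD growth ratio: 22.31447/21.8185 = 1.0227316.
USD growth factor: 1 + 0.0206×1 = 1.020600.
So the ZAR growth factor = 1.0437999.
(1.0437999 − 1)/T = 0.043800, i.e. 4.38%.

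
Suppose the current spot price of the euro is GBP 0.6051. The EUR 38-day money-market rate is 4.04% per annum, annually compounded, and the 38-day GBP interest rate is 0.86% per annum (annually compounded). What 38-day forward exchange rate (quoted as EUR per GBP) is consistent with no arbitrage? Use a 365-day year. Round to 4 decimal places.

T = 38/365 years.
GBP growth factor: (1 + 0.0086)^(38/365) = 1.0008919.
Growth of 1 EUR over T: (1 + 0.0404)^(38/365) = 1.0041318.
Forward (GBP per EUR) = 0.6051 × 1.0008919 / 1.0041318 = 0.6031476.
Quoted the other way: 1/0.6031476 = 1.6580 EUR per GBP.

1.6580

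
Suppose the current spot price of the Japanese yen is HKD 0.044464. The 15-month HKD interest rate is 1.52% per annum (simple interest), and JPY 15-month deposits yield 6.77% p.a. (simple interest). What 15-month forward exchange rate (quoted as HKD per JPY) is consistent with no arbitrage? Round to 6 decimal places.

T = 15/12 years.
Growth of 1 HKD over T: 1 + 0.0152×15/12 = 1.019000.
JPY accumulates by 1 + 0.0677×15/12 = 1.084625.
Forward (HKD per JPY) = 0.044464 × 1.019000 / 1.084625 = 0.04177372.

0.041774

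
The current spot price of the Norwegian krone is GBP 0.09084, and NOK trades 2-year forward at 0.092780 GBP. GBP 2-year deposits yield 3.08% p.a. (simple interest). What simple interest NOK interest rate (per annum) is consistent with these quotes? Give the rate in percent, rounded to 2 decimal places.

T = 2 years.
CIP gives F = S · g_GBP/g_NOK, so g_GBP/g_NOK = 0.09278/0.09084 = 1.0213562.
GBP growth factor: 1 + 0.0308×2 = 1.061600.
So the NOK growth factor = 1.0394023.
(1.0394023 − 1)/T = 0.019701, i.e. 1.97%.

1.97%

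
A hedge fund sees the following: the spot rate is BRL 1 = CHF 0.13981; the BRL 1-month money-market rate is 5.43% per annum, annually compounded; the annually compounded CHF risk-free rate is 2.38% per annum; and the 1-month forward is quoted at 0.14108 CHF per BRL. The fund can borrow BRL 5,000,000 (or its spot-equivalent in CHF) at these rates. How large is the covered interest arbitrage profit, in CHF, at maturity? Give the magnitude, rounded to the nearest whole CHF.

T = 1/12 years.
Keep in BRL, deliver into the forward: 5,000,000·1.00441614·0.14108 = CHF 708,515.15.
Swap to CHF now, deposit: 5,000,000·0.13981·1.00196202 = CHF 700,421.55.
The quoted forward overvalues BRL, so borrow CHF, buy BRL at spot, deposit the BRL at 5.43%, and sell the proceeds forward at 0.14108.
Arbitrage profit = |708,515.15 − 700,421.55| = CHF 8,094.

CHF 8,094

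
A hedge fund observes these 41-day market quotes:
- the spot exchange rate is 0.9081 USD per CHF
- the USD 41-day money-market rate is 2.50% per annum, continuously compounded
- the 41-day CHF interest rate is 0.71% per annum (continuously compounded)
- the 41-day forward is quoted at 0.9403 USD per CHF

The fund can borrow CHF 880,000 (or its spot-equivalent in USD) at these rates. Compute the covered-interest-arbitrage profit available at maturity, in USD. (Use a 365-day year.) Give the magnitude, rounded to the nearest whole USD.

USD 26,749

T = 41/365 years.
Route A — deposit CHF, sell forward: 880,000 × 1.00079785 × 0.9403 = USD 828,124.19.
Route B — convert at spot, deposit USD: 880,000 × 0.9081 × 1.00281217 = USD 801,375.28.
The quoted forward overvalues CHF, so borrow USD, buy CHF at spot, deposit the CHF at 0.71%, and sell the proceeds forward at 0.9403.
Arbitrage profit = |828,124.19 − 801,375.28| = USD 26,749.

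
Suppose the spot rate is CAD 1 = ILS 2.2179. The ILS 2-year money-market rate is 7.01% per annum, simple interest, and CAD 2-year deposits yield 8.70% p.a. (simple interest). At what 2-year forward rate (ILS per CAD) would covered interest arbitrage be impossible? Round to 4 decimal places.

2.1540

T = 2 years.
ILS growth factor: 1 + 0.0701×2 = 1.140200.
Growth of 1 CAD over T: 1 + 0.0870×2 = 1.174000.
So F = 2.2179 × 1.140200 / 1.174000 = 2.154046 (ILS/CAD).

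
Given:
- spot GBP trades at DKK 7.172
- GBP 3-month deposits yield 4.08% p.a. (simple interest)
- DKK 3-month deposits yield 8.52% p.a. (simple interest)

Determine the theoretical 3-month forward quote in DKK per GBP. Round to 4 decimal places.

T = 3/12 years.
Growth of 1 DKK over T: 1 + 0.0852×3/12 = 1.021300.
GBP growth factor: 1 + 0.0408×3/12 = 1.010200.
Forward (DKK per GBP) = 7.172 × 1.021300 / 1.010200 = 7.250805.

7.2508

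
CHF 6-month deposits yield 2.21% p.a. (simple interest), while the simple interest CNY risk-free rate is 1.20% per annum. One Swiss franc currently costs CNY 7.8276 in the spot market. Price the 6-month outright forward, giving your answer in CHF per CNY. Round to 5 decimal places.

0.12839

T = 6/12 years.
CNY growth factor: 1 + 0.0120×6/12 = 1.006000.
CHF accumulates by 1 + 0.0221×6/12 = 1.011050.
CIP: F = S · (grow CNY)/(grow CHF) = 7.8276 × 1.006000/1.011050 = 7.788503 CNY per CHF.
Quoted the other way: 1/7.788503 = 0.12839 CHF per CNY.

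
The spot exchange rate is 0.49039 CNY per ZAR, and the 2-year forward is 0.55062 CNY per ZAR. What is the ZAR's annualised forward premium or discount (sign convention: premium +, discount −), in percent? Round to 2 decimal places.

+6.14%

T = 2 years.
(F − S)/S = (0.55062 − 0.49039)/0.49039 = 0.1228206.
Per annum: 0.1228206 / 2 = 0.061410 = 6.14%.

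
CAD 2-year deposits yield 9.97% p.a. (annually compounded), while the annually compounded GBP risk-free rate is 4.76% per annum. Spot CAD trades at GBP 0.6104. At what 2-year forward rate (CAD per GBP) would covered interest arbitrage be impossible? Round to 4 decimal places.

T = 2 years.
GBP accumulates by (1 + 0.0476)^2 = 1.0974658.
Growth of 1 CAD over T: (1 + 0.0997)^2 = 1.2093401.
Forward (GBP per CAD) = 0.6104 × 1.0974658 / 1.2093401 = 0.5539328.
Invert for CAD per GBP: 1 / 0.5539328 = 1.8053.

1.8053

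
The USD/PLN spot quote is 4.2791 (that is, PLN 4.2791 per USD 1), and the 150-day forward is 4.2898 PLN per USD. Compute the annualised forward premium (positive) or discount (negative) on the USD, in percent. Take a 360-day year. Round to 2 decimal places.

T = 150/360 years.
USD trades forward at +0.25005% vs spot over the period.
Annualise by dividing by T: 0.0025005 / (150/360) = 0.006001 → 0.60%.

+0.60%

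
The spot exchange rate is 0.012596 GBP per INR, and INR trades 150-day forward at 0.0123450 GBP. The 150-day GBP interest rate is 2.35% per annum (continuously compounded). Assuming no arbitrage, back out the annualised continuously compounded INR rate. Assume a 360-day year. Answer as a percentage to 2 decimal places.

T = 150/360 years.
By CIP, F/S equals the GBP-to-INR growth ratio: 0.012345/0.012596 = 0.9800730.
GBP growth factor: e^(0.0235×150/360) = 1.0098398.
Hence g_INR = 1.030372.
r = ln(1.030372)/(150/360) = 0.071808 → 7.18%.

7.18%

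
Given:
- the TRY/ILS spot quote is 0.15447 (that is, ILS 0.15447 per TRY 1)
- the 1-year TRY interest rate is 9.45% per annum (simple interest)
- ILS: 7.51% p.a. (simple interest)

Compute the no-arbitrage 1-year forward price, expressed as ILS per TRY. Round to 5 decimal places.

0.15173

T = 1 year.
Growth of 1 ILS over T: 1 + 0.0751×1 = 1.075100.
TRY growth factor: 1 + 0.0945×1 = 1.094500.
CIP: F = S · (grow ILS)/(grow TRY) = 0.15447 × 1.075100/1.094500 = 0.1517320 ILS per TRY.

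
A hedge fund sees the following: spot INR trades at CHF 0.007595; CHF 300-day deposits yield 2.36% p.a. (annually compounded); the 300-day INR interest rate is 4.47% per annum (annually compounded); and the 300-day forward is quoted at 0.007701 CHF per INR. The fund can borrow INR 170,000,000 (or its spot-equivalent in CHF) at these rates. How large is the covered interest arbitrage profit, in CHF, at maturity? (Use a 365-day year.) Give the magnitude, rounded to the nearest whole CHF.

T = 300/365 years.
Route A — deposit INR, sell forward: 170,000,000 × 1.036596003 × 0.007701 = CHF 1,357,080.39.
Route B — convert at spot, deposit CHF: 170,000,000 × 0.007595 × 1.019356872 = CHF 1,316,142.63.
The quoted forward overvalues INR, so borrow CHF, buy INR at spot, deposit the INR at 4.47%, and sell the proceeds forward at 0.007701.
Profit = 1,357,080.39 − 1,316,142.63 = CHF 40,938.

CHF 40,938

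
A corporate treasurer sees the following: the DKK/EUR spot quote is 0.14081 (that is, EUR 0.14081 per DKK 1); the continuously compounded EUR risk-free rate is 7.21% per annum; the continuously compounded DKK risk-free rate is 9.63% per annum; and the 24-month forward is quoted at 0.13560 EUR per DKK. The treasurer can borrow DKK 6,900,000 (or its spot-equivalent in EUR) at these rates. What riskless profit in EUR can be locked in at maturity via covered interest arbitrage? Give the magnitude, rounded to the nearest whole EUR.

EUR 12,071

T = 2 years.
Keep in DKK, deliver into the forward: 6,900,000·1.21239774·0.13560 = EUR 1,134,367.82.
Swap to EUR now, deposit: 6,900,000·0.14081·1.15511511 = EUR 1,122,297.13.
The quoted forward overvalues DKK, so borrow EUR, buy DKK at spot, deposit the DKK at 9.63%, and sell the proceeds forward at 0.13560.
Arbitrage profit = |1,134,367.82 − 1,122,297.13| = EUR 12,071.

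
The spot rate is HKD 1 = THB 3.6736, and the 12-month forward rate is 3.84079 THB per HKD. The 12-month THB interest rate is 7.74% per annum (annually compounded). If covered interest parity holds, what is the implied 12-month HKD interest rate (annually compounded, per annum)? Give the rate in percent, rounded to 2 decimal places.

T = 1 year.
By CIP, F/S equals the THB-to-HKD growth ratio: 3.84079/3.6736 = 1.0455112.
The THB side grows by (1 + 0.0774)^1 = 1.077400.
That pins the HKD growth at 1.0305007.
Annualise: 1.0305007^(1/1) − 1 = 0.030501 = 3.05%.

3.05%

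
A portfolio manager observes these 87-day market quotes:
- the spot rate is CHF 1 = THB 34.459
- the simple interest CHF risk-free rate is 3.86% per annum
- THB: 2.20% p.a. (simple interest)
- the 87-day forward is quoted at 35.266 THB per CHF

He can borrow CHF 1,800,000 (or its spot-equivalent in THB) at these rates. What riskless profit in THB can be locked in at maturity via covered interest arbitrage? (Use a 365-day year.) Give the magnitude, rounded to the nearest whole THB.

THB 1,711,385

T = 87/365 years.
Keep in CHF, deliver into the forward: 1,800,000·1.0092005479·35.266 = THB 64,062,839.74.
Swap to THB now, deposit: 1,800,000·34.459·1.0052438356 = THB 62,351,455.20.
The quoted forward overvalues CHF, so borrow THB, buy CHF at spot, deposit the CHF at 3.86%, and sell the proceeds forward at 35.266.
Profit = 64,062,839.74 − 62,351,455.20 = THB 1,711,385.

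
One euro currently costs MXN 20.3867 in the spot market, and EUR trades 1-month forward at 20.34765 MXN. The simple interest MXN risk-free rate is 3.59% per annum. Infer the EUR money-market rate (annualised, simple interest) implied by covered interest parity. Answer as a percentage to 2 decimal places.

T = 1/12 years.
F/S = 20.34765/20.3867 = 0.9980845 = (growth of MXN) / (growth of EUR).
MXN growth factor: 1 + 0.0359×1/12 = 1.0029917.
Hence g_EUR = 1.0049166.
r = (1.0049166 − 1)/(1/12) = 0.058999 → 5.90%.

5.90%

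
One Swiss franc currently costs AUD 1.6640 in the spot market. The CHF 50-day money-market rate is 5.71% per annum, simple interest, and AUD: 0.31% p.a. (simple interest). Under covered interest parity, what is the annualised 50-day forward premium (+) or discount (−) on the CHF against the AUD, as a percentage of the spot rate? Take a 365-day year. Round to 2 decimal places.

-5.36%

T = 50/365 years.
No-arbitrage forward: 1.664 × 1.0004247 / 1.0078219 = 1.6517866 AUD/CHF.
Annualised premium = (F − S)/S × (1/T) = (1.6517866 − 1.664)/1.664 ÷ (50/365) = -5.36%.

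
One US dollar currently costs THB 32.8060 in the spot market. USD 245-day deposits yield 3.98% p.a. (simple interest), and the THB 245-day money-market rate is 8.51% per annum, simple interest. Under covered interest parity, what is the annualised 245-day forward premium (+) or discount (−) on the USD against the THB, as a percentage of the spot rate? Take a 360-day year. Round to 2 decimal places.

+4.41%

T = 245/360 years.
F = S · g_THB/g_USD = 32.806 × 1.0579153/1.0270861 = 33.7907108.
(F − S)/S ÷ T = (33.7907108 − 32.806)/32.806/(245/360) = 0.044105 → 4.41%.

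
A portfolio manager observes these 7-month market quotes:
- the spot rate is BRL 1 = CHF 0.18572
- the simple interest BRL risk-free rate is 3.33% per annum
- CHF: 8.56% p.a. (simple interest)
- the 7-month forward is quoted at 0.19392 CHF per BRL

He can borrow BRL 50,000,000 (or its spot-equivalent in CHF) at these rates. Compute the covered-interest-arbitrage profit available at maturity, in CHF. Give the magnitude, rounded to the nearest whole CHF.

T = 7/12 years.
Keep in BRL, deliver into the forward: 50,000,000·1.019425·0.19392 = CHF 9,884,344.80.
Swap to CHF now, deposit: 50,000,000·0.18572·1.049933333 = CHF 9,749,680.93.
The quoted forward overvalues BRL, so borrow CHF, buy BRL at spot, deposit the BRL at 3.33%, and sell the proceeds forward at 0.19392.
Profit = 9,884,344.80 − 9,749,680.93 = CHF 134,664.

CHF 134,664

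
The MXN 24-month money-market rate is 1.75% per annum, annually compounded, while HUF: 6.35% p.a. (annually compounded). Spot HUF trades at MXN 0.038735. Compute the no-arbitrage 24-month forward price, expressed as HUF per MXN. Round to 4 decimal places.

28.2035

T = 2 years.
MXN growth factor: (1 + 0.0175)^2 = 1.03530625.
HUF growth factor: (1 + 0.0635)^2 = 1.13103225.
Forward (MXN per HUF) = 0.038735 × 1.03530625 / 1.13103225 = 0.035456626.
Invert for HUF per MXN: 1 / 0.035456626 = 28.2035.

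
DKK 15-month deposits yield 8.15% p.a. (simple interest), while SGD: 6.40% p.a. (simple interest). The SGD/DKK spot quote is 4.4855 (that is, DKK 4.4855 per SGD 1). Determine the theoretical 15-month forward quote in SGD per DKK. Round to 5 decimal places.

T = 15/12 years.
Growth of 1 DKK over T: 1 + 0.0815×15/12 = 1.101875.
SGD growth factor: 1 + 0.0640×15/12 = 1.080000.
CIP: F = S · (grow DKK)/(grow SGD) = 4.4855 × 1.101875/1.080000 = 4.576352 DKK per SGD.
Invert for SGD per DKK: 1 / 4.576352 = 0.21851.

0.21851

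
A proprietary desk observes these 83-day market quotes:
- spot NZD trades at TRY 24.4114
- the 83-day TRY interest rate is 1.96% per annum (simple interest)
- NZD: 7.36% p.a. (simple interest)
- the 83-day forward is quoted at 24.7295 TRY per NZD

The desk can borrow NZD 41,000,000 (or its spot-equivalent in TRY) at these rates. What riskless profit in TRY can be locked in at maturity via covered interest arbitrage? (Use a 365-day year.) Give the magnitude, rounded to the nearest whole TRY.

TRY 25,550,482

T = 83/365 years.
Route A — deposit NZD, sell forward: 41,000,000 × 1.016736438356 × 24.7295 = TRY 1,030,878,733.85.
Route B — convert at spot, deposit TRY: 41,000,000 × 24.4114 × 1.004456986301 = TRY 1,005,328,252.29.
The quoted forward overvalues NZD, so borrow TRY, buy NZD at spot, deposit the NZD at 7.36%, and sell the proceeds forward at 24.7295.
The gap between the two covered legs is TRY 25,550,482.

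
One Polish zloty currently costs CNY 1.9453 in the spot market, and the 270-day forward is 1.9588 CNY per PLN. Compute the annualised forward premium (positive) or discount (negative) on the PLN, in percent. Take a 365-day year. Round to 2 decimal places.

T = 270/365 years.
(F − S)/S = (1.9588 − 1.9453)/1.9453 = 0.0069398.
Per annum: 0.0069398 / (270/365) = 0.009382 = 0.94%.

+0.94%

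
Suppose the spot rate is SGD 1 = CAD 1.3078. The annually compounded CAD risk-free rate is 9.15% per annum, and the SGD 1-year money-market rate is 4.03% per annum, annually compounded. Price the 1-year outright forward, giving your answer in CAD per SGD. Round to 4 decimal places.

T = 1 year.
Growth of 1 CAD over T: (1 + 0.0915)^1 = 1.091500.
SGD growth factor: (1 + 0.0403)^1 = 1.040300.
CIP: F = S · (grow CAD)/(grow SGD) = 1.3078 × 1.091500/1.040300 = 1.372165 CAD per SGD.

1.3722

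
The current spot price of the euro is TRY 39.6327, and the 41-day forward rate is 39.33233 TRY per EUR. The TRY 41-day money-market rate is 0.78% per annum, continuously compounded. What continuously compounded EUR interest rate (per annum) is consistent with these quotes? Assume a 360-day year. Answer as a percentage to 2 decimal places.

T = 41/360 years.
By CIP, F/S equals the TRY-to-EUR growth ratio: 39.33233/39.6327 = 0.9924212.
TRY growth factor: e^(0.0078×41/360) = 1.0008887.
So the EUR growth factor = 1.0085322.
r = ln(1.0085322)/(41/360) = 0.074599 → 7.46%.

7.46%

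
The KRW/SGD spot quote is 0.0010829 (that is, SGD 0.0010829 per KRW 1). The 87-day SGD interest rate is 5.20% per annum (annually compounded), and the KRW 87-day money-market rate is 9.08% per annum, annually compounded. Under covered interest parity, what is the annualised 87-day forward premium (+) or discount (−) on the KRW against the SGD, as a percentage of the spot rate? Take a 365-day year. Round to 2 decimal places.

T = 87/365 years.
No-arbitrage forward: 0.0010829 × 1.0121563 / 1.0209319 = 0.0010735917 SGD/KRW.
Annualised premium = (F − S)/S × (1/T) = (0.0010735917 − 0.0010829)/0.0010829 ÷ (87/365) = -3.61%.

-3.61%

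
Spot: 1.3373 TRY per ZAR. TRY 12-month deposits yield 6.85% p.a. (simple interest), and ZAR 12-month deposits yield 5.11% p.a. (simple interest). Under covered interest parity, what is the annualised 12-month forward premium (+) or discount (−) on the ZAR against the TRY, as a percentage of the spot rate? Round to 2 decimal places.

+1.66%

T = 1 year.
CIP forward (TRY per ZAR) = 1.3373 × 1.068500/1.051100 = 1.3594378.
Annualised premium = (F − S)/S × (1/T) = (1.3594378 − 1.3373)/1.3373 ÷ 1 = 1.66%.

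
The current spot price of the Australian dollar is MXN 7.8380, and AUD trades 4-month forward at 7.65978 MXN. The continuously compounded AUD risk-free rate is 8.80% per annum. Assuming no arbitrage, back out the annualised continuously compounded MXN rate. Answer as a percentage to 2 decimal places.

T = 4/12 years.
By CIP, F/S equals the MXN-to-AUD growth ratio: 7.65978/7.838 = 0.9772621.
The AUD side grows by e^(0.0880×4/12) = 1.0297678.
So the MXN growth factor = 1.006353.
Take logs: ln 1.006353 / (4/12) = 0.018999, so 1.90%.

1.90%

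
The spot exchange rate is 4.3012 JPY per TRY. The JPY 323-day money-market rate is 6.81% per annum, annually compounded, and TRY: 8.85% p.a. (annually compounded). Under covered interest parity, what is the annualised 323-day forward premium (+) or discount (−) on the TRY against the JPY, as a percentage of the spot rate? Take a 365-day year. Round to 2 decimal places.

-1.88%

T = 323/365 years.
F = S · g_JPY/g_TRY = 4.3012 × 1.0600335/1.0779302 = 4.2297879.
(F − S)/S ÷ T = (4.2297879 − 4.3012)/4.3012/(323/365) = -0.018762 → -1.88%.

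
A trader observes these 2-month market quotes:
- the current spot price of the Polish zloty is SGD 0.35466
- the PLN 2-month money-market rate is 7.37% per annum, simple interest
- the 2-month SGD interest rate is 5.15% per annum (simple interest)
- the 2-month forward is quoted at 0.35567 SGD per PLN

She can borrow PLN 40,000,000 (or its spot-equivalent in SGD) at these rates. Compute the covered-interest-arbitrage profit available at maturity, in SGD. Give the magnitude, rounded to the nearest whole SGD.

SGD 93,386

T = 2/12 years.
Invest the PLN and cover forward: 40,000,000 × 1.0122833333 × 0.35567 = SGD 14,401,552.53.
Convert at spot and invest in SGD: 40,000,000 × 0.35466 × 1.0085833333 = SGD 14,308,166.60.
The quoted forward overvalues PLN, so borrow SGD, buy PLN at spot, deposit the PLN at 7.37%, and sell the proceeds forward at 0.35567.
Profit = 14,401,552.53 − 14,308,166.60 = SGD 93,386.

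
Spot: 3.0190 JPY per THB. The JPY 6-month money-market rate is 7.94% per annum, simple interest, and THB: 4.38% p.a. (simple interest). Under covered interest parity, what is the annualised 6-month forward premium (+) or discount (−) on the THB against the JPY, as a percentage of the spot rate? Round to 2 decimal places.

+3.48%

T = 6/12 years.
F = S · g_JPY/g_THB = 3.019 × 1.039700/1.021900 = 3.0715866.
(F − S)/S ÷ T = (3.0715866 − 3.019)/3.019/(6/12) = 0.034837 → 3.48%.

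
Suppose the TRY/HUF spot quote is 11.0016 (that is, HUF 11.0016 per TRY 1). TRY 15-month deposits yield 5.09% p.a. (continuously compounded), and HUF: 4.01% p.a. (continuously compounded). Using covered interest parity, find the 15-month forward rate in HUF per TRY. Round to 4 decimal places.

10.8541

T = 15/12 years.
HUF accumulates by e^(0.0401×15/12) = 1.05140251.
TRY growth factor: e^(0.0509×15/12) = 1.06569269.
So F = 11.0016 × 1.05140251 / 1.06569269 = 10.854076 (HUF/TRY).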